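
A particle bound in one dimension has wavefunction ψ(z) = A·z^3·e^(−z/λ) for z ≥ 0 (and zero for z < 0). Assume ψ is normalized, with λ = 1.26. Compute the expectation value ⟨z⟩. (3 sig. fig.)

⟨z⟩ ≈ 4.41

The expectation value is the |ψ|²-weighted average of z: ∫ z|ψ|² dz.
With ∫₀^∞ z^7 e^(−αz) dz = 7!/α^8, evaluating both integrals, ⟨z⟩ = 7·λ/2.
Putting λ = 1.26 gives 4.410.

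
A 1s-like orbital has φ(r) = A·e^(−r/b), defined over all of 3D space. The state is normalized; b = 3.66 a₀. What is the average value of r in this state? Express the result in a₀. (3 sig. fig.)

⟨r⟩ = ∫ r |φ|² 4πr² dr over the full domain.
Recall ∫₀^∞ r^m e^(−r/β) dr = m!·β^(m+1), since the A² factors cancel between numerator and denominator, ⟨r⟩ = 3·b/2.
With b = 3.66, ⟨r⟩ = 5.490.

⟨r⟩ ≈ 5.49 a₀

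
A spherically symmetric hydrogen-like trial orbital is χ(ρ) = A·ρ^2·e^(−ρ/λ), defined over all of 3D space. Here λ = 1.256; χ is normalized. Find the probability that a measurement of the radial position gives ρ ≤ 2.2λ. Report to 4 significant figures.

P ≈ 0.1564

Integrate the radial probability density 4πρ²|χ|² over ρ ≤ 2.2λ.
A² is fixed by ∫₀^∞ 4πρ²|χ|² dρ = 1, i.e. A² = (45·π·λ^7/2)^(−1).
Substituting u = ρ/λ, A², 4π and the length scale all cancel in the ratio: P = ∫_{0}^{2.2} u^6·e^(-2·u) du / ∫_{0}^{∞} u^6·e^(-2·u) du.
With ∫ u^6·e^(-2·u) du = -(4·u^6 + 12·u^5 + 30·u^4 + 60·u^3 + 90·u^2 + 90·u + 45)·e^(-2·u)/8 + C, the region integral is ≈ 0.879496 and the full one is 45/8.
This evaluates to P = 0.15635.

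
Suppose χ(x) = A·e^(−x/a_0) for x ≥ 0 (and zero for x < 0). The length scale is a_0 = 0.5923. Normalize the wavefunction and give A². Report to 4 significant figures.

Require ∫ |χ|² dx = 1 over the whole domain.
Using ∫₀^∞ xⁿ e^(−αx) dx = n!/αⁿ⁺¹, the integral (without the A² prefactor) comes out to a_0/2.
Hence A² = 1/[a_0/2].
Plugging in a_0 = 0.5923 yields A = 1.8376.

A^2 ≈ 3.377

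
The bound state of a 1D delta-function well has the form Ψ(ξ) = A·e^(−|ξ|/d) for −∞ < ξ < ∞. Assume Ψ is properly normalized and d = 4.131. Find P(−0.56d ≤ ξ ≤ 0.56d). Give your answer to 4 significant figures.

P ≈ 0.6737

|Ψ|² is the probability density, so P = ∫_{−0.56d}^{0.56d} |Ψ|² dξ.
With A² fixed by ∫|Ψ|² = 1, i.e. A² = (d)^(−1), substitute and integrate.
By symmetry take twice the ξ ≥ 0 contribution in numerator and denominator; the 2's cancel. In terms of u = ξ/d (A² and the length scale cancel between numerator and denominator), P = [∫_{0}^{0.56} e^(-2·u) du] / [∫_{0}^{∞} e^(-2·u) du].
An antiderivative of e^(-2·u) is -e^(-2·u)/2; evaluating from 0 to 0.56 gives 1/2 - e^(-28/25)/2, while the full integral is 1/2.
The result is P = 0.67372.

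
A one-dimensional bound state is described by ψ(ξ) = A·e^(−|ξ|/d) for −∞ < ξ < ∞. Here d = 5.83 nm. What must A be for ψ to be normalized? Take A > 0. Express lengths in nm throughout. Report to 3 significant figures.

A ≈ 0.414 nm^(-1/2)

We need A² ∫|f|² dξ = 1, taking the integral from −∞ to ∞.
Recall ∫₀^∞ ξ^m e^(−ξ/β) dξ = m!·β^(m+1), ∫|ψ|² dξ = A²·(d).
Setting this equal to 1 gives A² = 1/(d).
Substituting d = 5.83 gives A² = 0.1715, so A = 0.4142.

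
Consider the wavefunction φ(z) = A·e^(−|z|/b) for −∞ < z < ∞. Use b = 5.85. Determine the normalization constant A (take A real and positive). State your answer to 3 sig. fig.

A ≈ 0.413

The normalization condition is ∫|φ|² dz = 1 from −∞ to ∞.
With ∫₀^∞ z^0 e^(−αz) dz = 0!/α^1, carrying out the integral gives A² · b.
Hence A² = 1/[b].
With b = 5.85: A² = 0.1709 and A = 0.4134.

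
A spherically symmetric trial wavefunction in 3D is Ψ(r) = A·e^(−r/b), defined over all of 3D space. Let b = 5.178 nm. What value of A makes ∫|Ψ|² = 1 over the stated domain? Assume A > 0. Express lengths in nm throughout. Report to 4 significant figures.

Normalization requires ∫|Ψ|² 4πr² dr = 1, integrated from 0 to ∞.
The angular integral contributes 4π, leaving ∫₀^∞ r²|Ψ|² dr.
With ∫₀^∞ r^2 e^(−αr) dr = 2!/α^3, with Ψ = A·e^(−r/b), the integral evaluates to A²·[π·b^3].
So A² = (π·b^3)^(−1).
Substituting b = 5.178 gives A² = 0.0022928, so A = 0.047883.

A ≈ 0.04788 nm^(-3/2)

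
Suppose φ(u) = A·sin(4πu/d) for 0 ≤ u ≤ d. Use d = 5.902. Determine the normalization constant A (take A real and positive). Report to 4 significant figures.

Normalization requires ∫|φ|² du = 1, integrated from 0 to d.
Carrying out the integral gives A² · d/2.
Setting this equal to 1 gives A² = 1/(d/2).
With d = 5.902: A² = 0.33887 and A = 0.58212.

A ≈ 0.5821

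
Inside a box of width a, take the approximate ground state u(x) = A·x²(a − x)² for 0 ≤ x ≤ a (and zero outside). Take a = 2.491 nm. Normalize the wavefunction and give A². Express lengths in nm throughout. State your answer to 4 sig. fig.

Normalization requires ∫|u|² dx = 1, integrated from 0 to a.
The integral (without the A² prefactor) comes out to a^9/630.
Hence A² = 1/[a^9/630].
Plugging in a = 2.491 yields A = 0.41304.

A^2 ≈ 0.1706 nm^(-9)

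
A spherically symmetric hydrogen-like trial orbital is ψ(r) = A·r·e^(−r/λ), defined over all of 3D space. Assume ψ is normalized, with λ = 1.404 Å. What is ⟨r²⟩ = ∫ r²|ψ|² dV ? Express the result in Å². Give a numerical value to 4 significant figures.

The expectation value is the |ψ|²-weighted average of r^2: ∫ r^2|ψ|² 4πr² dr.
Using ∫₀^∞ rⁿ e^(−αr) dr = n!/αⁿ⁺¹, evaluating both integrals, ⟨r²⟩ = 15·λ^2/2.
With λ = 1.404, ⟨r^2⟩ = 14.784.

⟨r^2⟩ ≈ 14.78 Å^2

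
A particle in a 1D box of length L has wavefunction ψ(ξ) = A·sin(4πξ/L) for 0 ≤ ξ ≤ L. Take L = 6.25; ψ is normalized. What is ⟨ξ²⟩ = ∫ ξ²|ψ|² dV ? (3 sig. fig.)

⟨ξ^2⟩ ≈ 12.9

The expectation value is the |ψ|²-weighted average of ξ^2: ∫ ξ^2|ψ|² dξ.
The ratio of the moment integral to the normalization integral gives ⟨ξ²⟩ = -L^2/(32·π^2) + L^2/3.
Putting L = 6.25 gives 12.90.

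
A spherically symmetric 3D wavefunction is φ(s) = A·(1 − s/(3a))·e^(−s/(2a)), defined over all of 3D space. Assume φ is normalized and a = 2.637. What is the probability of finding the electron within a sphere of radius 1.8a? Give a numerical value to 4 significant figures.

P ≈ 0.3015

P = ∫ |φ|² 4πs² ds over s ≤ 1.8a.
Normalization gives A² = 1/(8·π·a^3/3).
In terms of u = s/a (A², 4π and the length scale all cancel between numerator and denominator), P = [∫_{0}^{1.8} u^2·(1 - u/3)^2·e^(-u) du] / [∫_{0}^{∞} u^2·(1 - u/3)^2·e^(-u) du].
With ∫ u^2·(1 - u/3)^2·e^(-u) du = (-u^4 + 2·u^3 - 3·u^2 - 6·u - 6)·e^(-u)/9 + C, the region integral is 2/3 - 5282·e^(-9/5)/1875 and the full one is 2/3.
This evaluates to P = 0.30151.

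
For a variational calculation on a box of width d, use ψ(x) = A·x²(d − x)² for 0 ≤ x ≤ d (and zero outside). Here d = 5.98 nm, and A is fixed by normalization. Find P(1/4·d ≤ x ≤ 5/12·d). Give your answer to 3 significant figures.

P ≈ 0.253

P = ∫_{1/4·d}^{5/12·d} |ψ(x)|² dx.
The normalization integral ∫|ψ|²dx over the whole domain equals d^9/630·A², and A² cancels in the ratio.
Let u = x/d; then A² and the length scale cancel, so P = ∫_{1/4}^{5/12} u^4·(1 - u)^4 du ÷ ∫_{0}^{1} u^4·(1 - u)^4 du.
With ∫ u^4·(1 - u)^4 du = u^5·(70·u^4 - 315·u^3 + 540·u^2 - 420·u + 126)/630 + C, the region integral is ≈ 0.00040223 and the full one is 1/630.
This works out to P = 0.2534.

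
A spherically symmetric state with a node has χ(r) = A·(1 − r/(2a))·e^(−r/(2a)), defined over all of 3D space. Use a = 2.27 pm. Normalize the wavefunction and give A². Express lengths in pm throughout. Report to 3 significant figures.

A^2 ≈ 0.00340 pm^(-3)

Require ∫ |χ|² 4πr² dr = 1 over the whole domain.
In 3D with spherical symmetry the volume element is 4πr² dr.
Recall ∫₀^∞ r^m e^(−r/β) dr = m!·β^(m+1), ∫|χ|² 4πr² dr = A²·(8·π·a^3).
Setting this equal to 1 gives A² = 1/(8·π·a^3).
With a = 2.27: A² = 0.003402 and A = 0.05832.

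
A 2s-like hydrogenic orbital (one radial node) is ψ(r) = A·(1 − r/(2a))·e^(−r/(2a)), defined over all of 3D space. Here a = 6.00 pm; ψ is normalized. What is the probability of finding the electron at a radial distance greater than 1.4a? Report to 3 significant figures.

With dV = 4πr²dr, the probability is ∫|ψ|² dV over r > 1.4a.
A² is fixed by ∫₀^∞ 4πr²|ψ|² dr = 1, i.e. A² = (8·π·a^3)^(−1).
In terms of u = r/a (A², 4π and the length scale all cancel between numerator and denominator), P = [∫_{1.4}^{∞} u^2·(1 - u/2)^2·e^(-u) du] / [∫_{0}^{∞} u^2·(1 - u/2)^2·e^(-u) du].
Using ∫ u^2·(1 - u/2)^2·e^(-u) du = -(u^4/4 + u^2 + 2·u + 2)·e^(-u), the numerator is ≈ 1.9038 and the denominator is 2.
Taking the ratio yields P = 0.9519.

P ≈ 0.952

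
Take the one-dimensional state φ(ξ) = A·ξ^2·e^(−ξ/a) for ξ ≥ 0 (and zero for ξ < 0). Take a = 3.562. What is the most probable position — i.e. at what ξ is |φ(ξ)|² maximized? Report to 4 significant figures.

ξ ≈ 7.124

Differentiate |φ(ξ)|² with respect to ξ and set to zero.
Solving yields ξ = 2·a.
With a = 3.562, the most probable position is 7.1240.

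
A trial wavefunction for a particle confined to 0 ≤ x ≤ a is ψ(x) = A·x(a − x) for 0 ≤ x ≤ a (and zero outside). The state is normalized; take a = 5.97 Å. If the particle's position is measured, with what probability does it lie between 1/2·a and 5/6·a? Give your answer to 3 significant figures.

P ≈ 0.465

P = ∫_{1/2·a}^{5/6·a} |ψ(x)|² dx.
The normalization integral ∫|ψ|²dx over the whole domain equals a^5/30·A², and A² cancels in the ratio.
In terms of u = x/a (A² and the length scale cancel between numerator and denominator), P = [∫_{1/2}^{5/6} u^2·(1 - u)^2 du] / [∫_{0}^{1} u^2·(1 - u)^2 du].
With ∫ u^2·(1 - u)^2 du = u^3·(6·u^2 - 15·u + 10)/30 + C, the region integral is ≈ 0.015484 and the full one is 1/30.
This works out to P = 301/648.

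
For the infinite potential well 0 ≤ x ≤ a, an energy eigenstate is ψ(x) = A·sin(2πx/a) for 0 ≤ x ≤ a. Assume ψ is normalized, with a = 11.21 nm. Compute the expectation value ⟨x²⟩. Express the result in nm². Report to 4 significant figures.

⟨x^2⟩ ≈ 40.30 nm^2

⟨x²⟩ = ∫ x^2 |ψ|² dx over the full domain.
With ∫₀^a sin²(nπx/a) dx = a/2, the ratio of the moment integral to the normalization integral gives ⟨x²⟩ = -a^2/(8·π^2) + a^2/3.
Putting a = 11.21 gives 40.296.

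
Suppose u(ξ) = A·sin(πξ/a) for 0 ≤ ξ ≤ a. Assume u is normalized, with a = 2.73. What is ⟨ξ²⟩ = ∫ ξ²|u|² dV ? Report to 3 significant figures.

By definition ⟨ξ²⟩ = ∫ ξ^2 |u(ξ)|² dξ.
The ratio of the moment integral to the normalization integral gives ⟨ξ²⟩ = -a^2/(2·π^2) + a^2/3.
Putting a = 2.73 gives 2.107.

⟨ξ^2⟩ ≈ 2.11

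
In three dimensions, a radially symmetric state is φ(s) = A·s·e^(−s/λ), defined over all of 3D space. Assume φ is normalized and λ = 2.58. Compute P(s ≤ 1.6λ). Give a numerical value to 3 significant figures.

With dV = 4πs²ds, the probability is ∫|φ|² dV over s ≤ 1.6λ.
A² is fixed by ∫₀^∞ 4πs²|φ|² ds = 1, i.e. A² = (3·π·λ^5)^(−1).
Let u = s/λ; then A², 4π and the length scale all cancel, so P = ∫_{0}^{1.6} u^4·e^(-2·u) du ÷ ∫_{0}^{∞} u^4·e^(-2·u) du.
Using ∫ u^4·e^(-2·u) du = -(u^4/2 + u^3 + 3·u^2/2 + 3·u/2 + 3/4)·e^(-2·u), the numerator is ≈ 0.16454 and the denominator is 3/4.
Taking the ratio yields P = 0.2194.

P ≈ 0.219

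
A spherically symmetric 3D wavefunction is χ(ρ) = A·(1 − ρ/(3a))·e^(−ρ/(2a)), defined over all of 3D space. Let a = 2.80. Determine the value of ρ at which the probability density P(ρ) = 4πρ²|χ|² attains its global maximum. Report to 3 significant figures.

Set d/dρ [P(ρ) = 4πρ²|χ|²] = 0 and solve for ρ > 0.
This gives ρ = a.
With a = 2.80, the most probable radial distance is 2.800.

ρ ≈ 2.80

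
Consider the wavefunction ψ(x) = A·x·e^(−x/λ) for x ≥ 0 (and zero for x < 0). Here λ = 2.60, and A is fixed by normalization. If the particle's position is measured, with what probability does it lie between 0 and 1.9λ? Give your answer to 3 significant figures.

P ≈ 0.731

|ψ|² is the probability density, so P = ∫_{0}^{1.9λ} |ψ|² dx.
Since A² = 1/(λ^3/4), this is the region integral divided by the full normalization integral.
Let u = x/λ; then A² and the length scale cancel, so P = ∫_{0}^{1.9} u^2·e^(-2·u) du ÷ ∫_{0}^{∞} u^2·e^(-2·u) du.
Using ∫ u^2·e^(-2·u) du = -(2·u^2 + 2·u + 1)·e^(-2·u)/4, the numerator is 1/4 - 601·e^(-19/5)/200 and the denominator is 1/4.
This works out to P = 0.7311.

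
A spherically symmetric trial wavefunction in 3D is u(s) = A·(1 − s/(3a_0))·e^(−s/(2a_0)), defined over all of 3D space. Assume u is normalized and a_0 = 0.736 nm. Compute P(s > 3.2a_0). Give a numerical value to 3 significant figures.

Integrate the radial probability density 4πs²|u|² over s > 3.2a_0.
Normalization gives A² = 1/(8·π·a_0^3/3).
Let t = s/a_0; then A², 4π and the length scale all cancel, so P = ∫_{3.2}^{∞} t^2·(1 - t/3)^2·e^(-t) dt ÷ ∫_{0}^{∞} t^2·(1 - t/3)^2·e^(-t) dt.
Using ∫ t^2·(1 - t/3)^2·e^(-t) dt = (-t^4 + 2·t^3 - 3·t^2 - 6·t - 6)·e^(-t)/9, the numerator is 6614·e^(-16/5)/625 and the denominator is 2/3.
This evaluates to P = 0.6470.

P ≈ 0.647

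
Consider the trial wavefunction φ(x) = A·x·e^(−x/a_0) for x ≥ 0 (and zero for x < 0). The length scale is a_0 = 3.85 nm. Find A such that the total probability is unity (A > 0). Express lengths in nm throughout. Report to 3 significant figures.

A ≈ 0.265 nm^(-3/2)

We need A² ∫|f|² dx = 1, taking the integral from 0 to ∞.
Recall ∫₀^∞ x^m e^(−x/β) dx = m!·β^(m+1), the integral (without the A² prefactor) comes out to a_0^3/4.
Setting this equal to 1 gives A² = 1/(a_0^3/4).
Substituting a_0 = 3.85 gives A² = 0.07009, so A = 0.2648.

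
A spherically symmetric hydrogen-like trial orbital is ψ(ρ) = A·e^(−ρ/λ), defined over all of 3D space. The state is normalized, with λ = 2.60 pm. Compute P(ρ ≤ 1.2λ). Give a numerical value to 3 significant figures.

With dV = 4πρ²dρ, the probability is ∫|ψ|² dV over ρ ≤ 1.2λ.
Normalization gives A² = 1/(π·λ^3).
Let u = ρ/λ; then A², 4π and the length scale all cancel, so P = ∫_{0}^{1.2} u^2·e^(-2·u) du ÷ ∫_{0}^{∞} u^2·e^(-2·u) du.
With ∫ u^2·e^(-2·u) du = -(2·u^2 + 2·u + 1)·e^(-2·u)/4 + C, the region integral is 1/4 - 157·e^(-12/5)/100 and the full one is 1/4.
This evaluates to P = 0.4303.

P ≈ 0.430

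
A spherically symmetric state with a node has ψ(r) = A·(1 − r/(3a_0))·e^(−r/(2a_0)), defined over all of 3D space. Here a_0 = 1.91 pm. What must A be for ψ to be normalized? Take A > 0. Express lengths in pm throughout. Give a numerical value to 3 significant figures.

A ≈ 0.131 pm^(-3/2)

We need A² ∫|f|² 4πr² dr = 1, taking the integral from 0 to ∞.
With ∫₀^∞ r^4 e^(−αr) dr = 4!/α^5, the integral (without the A² prefactor) comes out to 8·π·a_0^3/3.
So A² = (8·π·a_0^3/3)^(−1).
With a_0 = 1.91: A² = 0.01713 and A = 0.1309.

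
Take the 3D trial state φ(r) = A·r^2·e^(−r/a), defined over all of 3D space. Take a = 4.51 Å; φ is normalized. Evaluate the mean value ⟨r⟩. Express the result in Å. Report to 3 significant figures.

⟨r⟩ ≈ 15.8 Å

The expectation value is the |φ|²-weighted average of r: ∫ r|φ|² 4πr² dr.
With ∫₀^∞ r^7 e^(−αr) dr = 7!/α^8, evaluating both integrals, ⟨r⟩ = 7·a/2.
Putting a = 4.51 gives 15.79.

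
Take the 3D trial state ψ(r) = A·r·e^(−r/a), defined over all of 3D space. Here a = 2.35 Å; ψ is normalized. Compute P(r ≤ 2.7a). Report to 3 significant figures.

With dV = 4πr²dr, the probability is ∫|ψ|² dV over r ≤ 2.7a.
The full normalization integral is A²·[3·π·a^5] = 1, fixing A².
Let u = r/a; then A², 4π and the length scale all cancel, so P = ∫_{0}^{2.7} u^4·e^(-2·u) du ÷ ∫_{0}^{∞} u^4·e^(-2·u) du.
Using ∫ u^4·e^(-2·u) du = -(u^4/2 + u^3 + 3·u^2/2 + 3·u/2 + 3/4)·e^(-2·u), the numerator is ≈ 0.47002 and the denominator is 3/4.
This evaluates to P = 0.6267.

P ≈ 0.627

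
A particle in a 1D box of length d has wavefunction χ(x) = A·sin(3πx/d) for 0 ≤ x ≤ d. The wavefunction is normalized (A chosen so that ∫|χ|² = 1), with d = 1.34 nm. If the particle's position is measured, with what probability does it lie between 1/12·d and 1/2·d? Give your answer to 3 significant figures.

P = ∫_{1/12·d}^{1/2·d} |χ(x)|² dx.
With A² fixed by ∫|χ|² = 1, i.e. A² = (d/2)^(−1), substitute and integrate.
Substituting u = x/d, A² and the length scale cancel in the ratio: P = ∫_{1/12}^{1/2} sin(3·π·u)^2 du / ∫_{0}^{1} sin(3·π·u)^2 du.
With ∫ sin(3·π·u)^2 du = u/2 - sin(6·π·u)/(12·π) + C, the region integral is 1/(12·π) + 5/24 and the full one is 1/2.
This works out to P = (2 + 5·π)/(12·π).

P ≈ 0.470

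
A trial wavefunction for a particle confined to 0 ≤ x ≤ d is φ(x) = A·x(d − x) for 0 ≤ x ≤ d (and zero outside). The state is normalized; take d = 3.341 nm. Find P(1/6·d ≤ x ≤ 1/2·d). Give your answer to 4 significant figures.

The probability is P = ∫ |φ|² dx over [1/6·d, 1/2·d].
Since A² = 1/(d^5/30), this is the region integral divided by the full normalization integral.
Substituting u = x/d, A² and the length scale cancel in the ratio: P = ∫_{1/6}^{1/2} u^2·(1 - u)^2 du / ∫_{0}^{1} u^2·(1 - u)^2 du.
With ∫ u^2·(1 - u)^2 du = u^3·(6·u^2 - 15·u + 10)/30 + C, the region integral is ≈ 0.0154835 and the full one is 1/30.
The result is P = 301/648.

P ≈ 0.4645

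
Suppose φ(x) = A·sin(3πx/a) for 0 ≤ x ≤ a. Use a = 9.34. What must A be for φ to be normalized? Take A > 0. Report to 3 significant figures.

A ≈ 0.463

We need A² ∫|f|² dx = 1, taking the integral from 0 to a.
Carrying out the integral gives A² · a/2.
Plugging in a = 9.34 yields A = 0.4627.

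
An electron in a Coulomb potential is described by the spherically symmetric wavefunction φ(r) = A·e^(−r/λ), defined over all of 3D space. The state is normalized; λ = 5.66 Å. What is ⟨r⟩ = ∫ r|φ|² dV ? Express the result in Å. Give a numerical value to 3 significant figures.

⟨r⟩ ≈ 8.49 Å

The expectation value is the |φ|²-weighted average of r: ∫ r|φ|² 4πr² dr.
Using ∫₀^∞ rⁿ e^(−αr) dr = n!/αⁿ⁺¹, the ratio of the moment integral to the normalization integral gives ⟨r⟩ = 3·λ/2.
Putting λ = 5.66 gives 8.490.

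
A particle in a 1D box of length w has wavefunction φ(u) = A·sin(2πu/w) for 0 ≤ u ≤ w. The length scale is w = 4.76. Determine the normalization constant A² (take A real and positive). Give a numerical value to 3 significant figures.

A^2 ≈ 0.420

The normalization condition is ∫|φ|² du = 1 from 0 to w.
∫|φ|² du = A²·(w/2).
Plugging in w = 4.76 yields A = 0.6482.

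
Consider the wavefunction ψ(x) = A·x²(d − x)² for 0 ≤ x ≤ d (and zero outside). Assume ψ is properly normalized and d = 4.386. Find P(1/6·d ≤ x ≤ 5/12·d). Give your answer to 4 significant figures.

|ψ|² is the probability density, so P = ∫_{1/6·d}^{5/12·d} |ψ|² dx.
Since A² = 1/(d^9/630), this is the region integral divided by the full normalization integral.
Substituting u = x/d, A² and the length scale cancel in the ratio: P = ∫_{1/6}^{5/12} u^4·(1 - u)^4 du / ∫_{0}^{1} u^4·(1 - u)^4 du.
An antiderivative of u^4·(1 - u)^4 is u^5·(70·u^4 - 315·u^3 + 540·u^2 - 420·u + 126)/630; evaluating from 1/6 to 5/12 gives ≈ 0.000465682, while the full integral is 1/630.
Evaluating gives P = 0.29338.

P ≈ 0.2934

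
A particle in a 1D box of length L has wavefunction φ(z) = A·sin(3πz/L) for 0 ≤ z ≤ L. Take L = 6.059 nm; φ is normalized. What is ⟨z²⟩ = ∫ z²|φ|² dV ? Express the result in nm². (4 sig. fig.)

By definition ⟨z²⟩ = ∫ z^2 |φ(z)|² dz.
Using sin²θ = (1 − cos 2θ)/2, the ratio of the moment integral to the normalization integral gives ⟨z²⟩ = -L^2/(18·π^2) + L^2/3.
With L = 6.059, ⟨z^2⟩ = 12.031.

⟨z^2⟩ ≈ 12.03 nm^2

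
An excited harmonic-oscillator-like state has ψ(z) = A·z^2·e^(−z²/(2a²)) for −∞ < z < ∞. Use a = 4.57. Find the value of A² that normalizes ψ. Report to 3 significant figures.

The normalization condition is ∫|ψ|² dz = 1 from −∞ to ∞.
With ∫_{−∞}^{∞} z^(2m) e^(−αz²) dz = (2m−1)!!·√π / (2^m α^(m+1/2)), ∫|ψ|² dz = A²·(3·√(π)·a^5/4).
Hence A² = 1/[3·√(π)·a^5/4].
Substituting a = 4.57 gives A² = 0.0003774, so A = 0.01943.

A^2 ≈ 0.000377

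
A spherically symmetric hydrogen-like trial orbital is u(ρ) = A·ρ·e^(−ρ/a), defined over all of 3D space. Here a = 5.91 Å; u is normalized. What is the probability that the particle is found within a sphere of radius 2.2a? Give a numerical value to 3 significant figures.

P ≈ 0.449

Integrate the radial probability density 4πρ²|u|² over ρ ≤ 2.2a.
Normalization gives A² = 1/(3·π·a^5).
Let t = ρ/a; then A², 4π and the length scale all cancel, so P = ∫_{0}^{2.2} t^4·e^(-2·t) dt ÷ ∫_{0}^{∞} t^4·e^(-2·t) dt.
Using ∫ t^4·e^(-2·t) dt = -(t^4/2 + t^3 + 3·t^2/2 + 3·t/2 + 3/4)·e^(-2·t), the numerator is ≈ 0.33661 and the denominator is 3/4.
This evaluates to P = 0.4488.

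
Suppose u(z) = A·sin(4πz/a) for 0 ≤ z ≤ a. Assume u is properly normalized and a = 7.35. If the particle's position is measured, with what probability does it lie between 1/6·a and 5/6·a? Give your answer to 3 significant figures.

P = ∫_{1/6·a}^{5/6·a} |u(z)|² dz.
The normalization integral ∫|u|²dz over the whole domain equals a/2·A², and A² cancels in the ratio.
In terms of t = z/a (A² and the length scale cancel between numerator and denominator), P = [∫_{1/6}^{5/6} sin(4·π·t)^2 dt] / [∫_{0}^{1} sin(4·π·t)^2 dt].
An antiderivative of sin(4·π·t)^2 is t/2 - sin(4·π·t)·cos(4·π·t)/(8·π); evaluating from 1/6 to 5/6 gives -√(3)/(16·π) + 1/3, while the full integral is 1/2.
This works out to P = -√(3)/(8·π) + 2/3.

P ≈ 0.598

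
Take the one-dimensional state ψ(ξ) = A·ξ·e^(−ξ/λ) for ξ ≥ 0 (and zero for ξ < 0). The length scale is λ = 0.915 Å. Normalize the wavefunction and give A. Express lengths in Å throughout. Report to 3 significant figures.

We need A² ∫|f|² dξ = 1, taking the integral from 0 to ∞.
Using ∫₀^∞ ξⁿ e^(−αξ) dξ = n!/αⁿ⁺¹, the integral (without the A² prefactor) comes out to λ^3/4.
So A² = (λ^3/4)^(−1).
With λ = 0.915: A² = 5.222 and A = 2.285.

A ≈ 2.29 Å^(-3/2)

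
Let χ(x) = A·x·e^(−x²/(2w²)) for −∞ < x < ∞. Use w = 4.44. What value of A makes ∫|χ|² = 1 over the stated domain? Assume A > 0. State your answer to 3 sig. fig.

A ≈ 0.114

Normalization requires ∫|χ|² dx = 1, integrated from −∞ to ∞.
With χ = A·x·e^(−x²/(2w²)), the integral evaluates to A²·[√(π)·w^3/2].
With w = 4.44: A² = 0.01289 and A = 0.1135.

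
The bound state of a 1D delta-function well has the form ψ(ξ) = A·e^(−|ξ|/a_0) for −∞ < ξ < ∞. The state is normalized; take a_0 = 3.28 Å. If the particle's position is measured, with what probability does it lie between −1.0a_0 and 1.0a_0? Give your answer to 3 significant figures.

The probability is P = ∫ |ψ|² dξ over [−1.0a_0, 1.0a_0].
Since A² = 1/(a_0), this is the region integral divided by the full normalization integral.
By symmetry take twice the ξ ≥ 0 contribution in numerator and denominator; the 2's cancel. In terms of u = ξ/a_0 (A² and the length scale cancel between numerator and denominator), P = [∫_{0}^{1.0} e^(-2·u) du] / [∫_{0}^{∞} e^(-2·u) du].
Using ∫ e^(-2·u) du = -e^(-2·u)/2, the numerator is 1/2 - e^(-2)/2 and the denominator is 1/2.
The result is P = 0.8647.

P ≈ 0.865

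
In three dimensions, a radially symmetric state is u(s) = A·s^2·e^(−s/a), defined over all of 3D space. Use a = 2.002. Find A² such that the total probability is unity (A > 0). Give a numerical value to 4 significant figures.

A^2 ≈ 0.0001098

Require ∫ |u|² 4πs² ds = 1 over the whole domain.
The angular integral contributes 4π, leaving ∫₀^∞ s²|u|² ds.
∫|u|² 4πs² ds = A²·(45·π·a^7/2).
Hence A² = 1/[45·π·a^7/2].
With a = 2.002: A² = 0.00010975 and A = 0.010476.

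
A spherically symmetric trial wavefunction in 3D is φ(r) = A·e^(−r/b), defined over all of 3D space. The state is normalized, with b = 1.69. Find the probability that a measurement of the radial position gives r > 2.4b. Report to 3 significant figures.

P ≈ 0.143

P = ∫ |φ|² 4πr² dr over r > 2.4b.
A² is fixed by ∫₀^∞ 4πr²|φ|² dr = 1, i.e. A² = (π·b^3)^(−1).
Substituting u = r/b, A², 4π and the length scale all cancel in the ratio: P = ∫_{2.4}^{∞} u^2·e^(-2·u) du / ∫_{0}^{∞} u^2·e^(-2·u) du.
With ∫ u^2·e^(-2·u) du = -(2·u^2 + 2·u + 1)·e^(-2·u)/4 + C, the region integral is 433·e^(-24/5)/100 and the full one is 1/4.
The region integral divided by the full integral gives P = 0.1425.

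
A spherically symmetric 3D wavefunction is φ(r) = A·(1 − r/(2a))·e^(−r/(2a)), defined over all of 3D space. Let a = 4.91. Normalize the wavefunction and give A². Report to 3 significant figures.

A^2 ≈ 0.000336

The normalization condition is ∫|φ|² 4πr² dr = 1 from 0 to ∞.
In 3D with spherical symmetry the volume element is 4πr² dr.
With ∫₀^∞ r^4 e^(−αr) dr = 4!/α^5, the integral (without the A² prefactor) comes out to 8·π·a^3.
Plugging in a = 4.91 yields A = 0.01833.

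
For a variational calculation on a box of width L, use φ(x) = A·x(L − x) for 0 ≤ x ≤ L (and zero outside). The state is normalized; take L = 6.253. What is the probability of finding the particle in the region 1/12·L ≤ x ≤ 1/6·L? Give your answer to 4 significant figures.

|φ|² is the probability density, so P = ∫_{1/12·L}^{1/6·L} |φ|² dx.
Since A² = 1/(L^5/30), this is the region integral divided by the full normalization integral.
Let u = x/L; then A² and the length scale cancel, so P = ∫_{1/12}^{1/6} u^2·(1 - u)^2 du ÷ ∫_{0}^{1} u^2·(1 - u)^2 du.
With ∫ u^2·(1 - u)^2 du = u^3·(6·u^2 - 15·u + 10)/30 + C, the region integral is ≈ 0.00101354 and the full one is 1/30.
Evaluating gives P = 0.030406.

P ≈ 0.03041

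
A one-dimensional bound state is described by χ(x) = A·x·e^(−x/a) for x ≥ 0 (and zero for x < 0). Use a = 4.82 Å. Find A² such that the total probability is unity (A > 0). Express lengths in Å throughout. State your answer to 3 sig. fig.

Require ∫ |χ|² dx = 1 over the whole domain.
Recall ∫₀^∞ x^m e^(−x/β) dx = m!·β^(m+1), carrying out the integral gives A² · a^3/4.
Plugging in a = 4.82 yields A = 0.1890.

A^2 ≈ 0.0357 Å^(-3)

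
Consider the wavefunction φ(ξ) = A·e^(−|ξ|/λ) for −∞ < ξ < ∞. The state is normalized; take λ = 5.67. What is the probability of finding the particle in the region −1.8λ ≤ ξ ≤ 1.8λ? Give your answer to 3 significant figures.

P = ∫_{−1.8λ}^{1.8λ} |φ(ξ)|² dξ.
With A² fixed by ∫|φ|² = 1, i.e. A² = (λ)^(−1), substitute and integrate.
By symmetry take twice the ξ ≥ 0 contribution in numerator and denominator; the 2's cancel. Substituting u = ξ/λ, A² and the length scale cancel in the ratio: P = ∫_{0}^{1.8} e^(-2·u) du / ∫_{0}^{∞} e^(-2·u) du.
Using ∫ e^(-2·u) du = -e^(-2·u)/2, the numerator is 1/2 - e^(-18/5)/2 and the denominator is 1/2.
Taking the ratio, P = 0.9727.

P ≈ 0.973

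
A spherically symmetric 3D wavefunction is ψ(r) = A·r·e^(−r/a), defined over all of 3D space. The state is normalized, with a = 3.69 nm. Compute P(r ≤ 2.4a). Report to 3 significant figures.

Integrate the radial probability density 4πr²|ψ|² over r ≤ 2.4a.
Normalization gives A² = 1/(3·π·a^5).
In terms of u = r/a (A², 4π and the length scale all cancel between numerator and denominator), P = [∫_{0}^{2.4} u^4·e^(-2·u) du] / [∫_{0}^{∞} u^4·e^(-2·u) du].
With ∫ u^4·e^(-2·u) du = -(u^4/2 + u^3 + 3·u^2/2 + 3·u/2 + 3/4)·e^(-2·u) + C, the region integral is ≈ 0.39281 and the full one is 3/4.
Taking the ratio yields P = 0.5237.

P ≈ 0.524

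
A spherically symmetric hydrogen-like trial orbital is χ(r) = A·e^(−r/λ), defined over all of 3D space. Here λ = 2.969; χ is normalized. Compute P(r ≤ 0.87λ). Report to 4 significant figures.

P ≈ 0.2534

With dV = 4πr²dr, the probability is ∫|χ|² dV over r ≤ 0.87λ.
A² is fixed by ∫₀^∞ 4πr²|χ|² dr = 1, i.e. A² = (π·λ^3)^(−1).
Let u = r/λ; then A², 4π and the length scale all cancel, so P = ∫_{0}^{0.87} u^2·e^(-2·u) du ÷ ∫_{0}^{∞} u^2·e^(-2·u) du.
An antiderivative of u^2·e^(-2·u) is -(2·u^2 + 2·u + 1)·e^(-2·u)/4; evaluating from 0 to 0.87 gives ≈ 0.0633428, while the full integral is 1/4.
This evaluates to P = 0.25337.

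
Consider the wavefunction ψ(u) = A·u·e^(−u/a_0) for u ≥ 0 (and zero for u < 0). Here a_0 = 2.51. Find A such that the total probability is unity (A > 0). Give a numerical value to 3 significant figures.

A ≈ 0.503

Normalization requires ∫|ψ|² du = 1, integrated from 0 to ∞.
With ψ = A·u·e^(−u/a_0), the integral evaluates to A²·[a_0^3/4].
Setting this equal to 1 gives A² = 1/(a_0^3/4).
With a_0 = 2.51: A² = 0.2530 and A = 0.5029.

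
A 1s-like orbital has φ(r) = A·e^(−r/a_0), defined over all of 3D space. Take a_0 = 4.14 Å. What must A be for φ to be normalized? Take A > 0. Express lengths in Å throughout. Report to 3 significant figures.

The normalization condition is ∫|φ|² 4πr² dr = 1 from 0 to ∞.
With φ = A·e^(−r/a_0), the integral evaluates to A²·[π·a_0^3].
So A² = (π·a_0^3)^(−1).
Substituting a_0 = 4.14 gives A² = 0.004486, so A = 0.06698.

A ≈ 0.0670 Å^(-3/2)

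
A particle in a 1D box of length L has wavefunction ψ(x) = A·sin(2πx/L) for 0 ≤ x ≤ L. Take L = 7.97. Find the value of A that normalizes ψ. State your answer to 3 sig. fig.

A ≈ 0.501

The normalization condition is ∫|ψ|² dx = 1 from 0 to L.
With ∫₀^L sin²(nπx/L) dx = L/2, ∫|ψ|² dx = A²·(L/2).
So A² = (L/2)^(−1).
Plugging in L = 7.97 yields A = 0.5009.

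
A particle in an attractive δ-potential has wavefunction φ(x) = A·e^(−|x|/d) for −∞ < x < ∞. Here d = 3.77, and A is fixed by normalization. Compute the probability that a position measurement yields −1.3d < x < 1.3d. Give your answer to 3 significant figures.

P = ∫_{−1.3d}^{1.3d} |φ(x)|² dx.
The normalization integral ∫|φ|²dx over the whole domain equals d·A², and A² cancels in the ratio.
By symmetry take twice the x ≥ 0 contribution in numerator and denominator; the 2's cancel. Substituting u = x/d, A² and the length scale cancel in the ratio: P = ∫_{0}^{1.3} e^(-2·u) du / ∫_{0}^{∞} e^(-2·u) du.
Using ∫ e^(-2·u) du = -e^(-2·u)/2, the numerator is 1/2 - e^(-13/5)/2 and the denominator is 1/2.
This works out to P = 0.9257.

P ≈ 0.926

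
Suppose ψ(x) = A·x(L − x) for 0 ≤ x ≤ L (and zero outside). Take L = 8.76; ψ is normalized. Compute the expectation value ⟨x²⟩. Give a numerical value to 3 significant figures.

⟨x²⟩ = ∫ x^2 |ψ|² dx over the full domain.
Expanding the polynomial and integrating term by term, since the A² factors cancel between numerator and denominator, ⟨x²⟩ = 2·L^2/7.
With L = 8.76, ⟨x^2⟩ = 21.93.

⟨x^2⟩ ≈ 21.9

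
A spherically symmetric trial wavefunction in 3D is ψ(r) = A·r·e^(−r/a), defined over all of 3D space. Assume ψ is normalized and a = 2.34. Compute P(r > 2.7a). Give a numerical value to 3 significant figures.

With dV = 4πr²dr, the probability is ∫|ψ|² dV over r > 2.7a.
Normalization gives A² = 1/(3·π·a^5).
Substituting u = r/a, A², 4π and the length scale all cancel in the ratio: P = ∫_{2.7}^{∞} u^4·e^(-2·u) du / ∫_{0}^{∞} u^4·e^(-2·u) du.
Using ∫ u^4·e^(-2·u) du = -(u^4/2 + u^3 + 3·u^2/2 + 3·u/2 + 3/4)·e^(-2·u), the numerator is ≈ 0.27998 and the denominator is 3/4.
Taking the ratio yields P = 0.3733.

P ≈ 0.373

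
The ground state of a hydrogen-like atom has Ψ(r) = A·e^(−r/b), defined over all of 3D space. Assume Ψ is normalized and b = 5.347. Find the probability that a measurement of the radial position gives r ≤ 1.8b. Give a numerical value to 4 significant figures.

With dV = 4πr²dr, the probability is ∫|Ψ|² dV over r ≤ 1.8b.
The full normalization integral is A²·[π·b^3] = 1, fixing A².
In terms of u = r/b (A², 4π and the length scale all cancel between numerator and denominator), P = [∫_{0}^{1.8} u^2·e^(-2·u) du] / [∫_{0}^{∞} u^2·e^(-2·u) du].
An antiderivative of u^2·e^(-2·u) is -(2·u^2 + 2·u + 1)·e^(-2·u)/4; evaluating from 0 to 1.8 gives 1/4 - 277·e^(-18/5)/100, while the full integral is 1/4.
The region integral divided by the full integral gives P = 0.69725.

P ≈ 0.6973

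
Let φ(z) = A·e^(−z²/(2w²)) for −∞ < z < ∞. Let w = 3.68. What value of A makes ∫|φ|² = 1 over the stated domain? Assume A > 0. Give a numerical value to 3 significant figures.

A ≈ 0.392

Require ∫ |φ|² dz = 1 over the whole domain.
With ∫_{−∞}^{∞} z^(2m) e^(−αz²) dz = (2m−1)!!·√π / (2^m α^(m+1/2)), with φ = A·e^(−z²/(2w²)), the integral evaluates to A²·[√(π)·w].
Setting this equal to 1 gives A² = 1/(√(π)·w).
Plugging in w = 3.68 yields A = 0.3916.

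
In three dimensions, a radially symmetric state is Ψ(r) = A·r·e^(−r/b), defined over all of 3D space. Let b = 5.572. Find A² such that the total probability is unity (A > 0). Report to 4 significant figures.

Require ∫ |Ψ|² 4πr² dr = 1 over the whole domain.
(Spherical symmetry: dV = 4πr² dr.)
Recall ∫₀^∞ r^m e^(−r/β) dr = m!·β^(m+1), the integral (without the A² prefactor) comes out to 3·π·b^5.
Hence A² = 1/[3·π·b^5].
Substituting b = 5.572 gives A² = 0.000019755, so A = 0.0044446.

A^2 ≈ 0.00001975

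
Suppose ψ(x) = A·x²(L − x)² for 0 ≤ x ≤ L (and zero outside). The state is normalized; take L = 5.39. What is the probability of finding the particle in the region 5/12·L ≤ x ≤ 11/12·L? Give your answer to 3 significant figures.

P = ∫_{5/12·L}^{11/12·L} |ψ(x)|² dx.
Since A² = 1/(L^9/630), this is the region integral divided by the full normalization integral.
Let u = x/L; then A² and the length scale cancel, so P = ∫_{5/12}^{11/12} u^4·(1 - u)^4 du ÷ ∫_{0}^{1} u^4·(1 - u)^4 du.
With ∫ u^4·(1 - u)^4 du = u^5·(70·u^4 - 315·u^3 + 540·u^2 - 420·u + 126)/630 + C, the region integral is ≈ 0.0011068 and the full one is 1/630.
Evaluating gives P = 0.6973.

P ≈ 0.697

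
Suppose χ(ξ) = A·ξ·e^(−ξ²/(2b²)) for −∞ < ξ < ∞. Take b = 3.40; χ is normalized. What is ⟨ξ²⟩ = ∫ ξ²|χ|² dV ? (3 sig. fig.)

By definition ⟨ξ²⟩ = ∫ ξ^2 |χ(ξ)|² dξ.
Since the A² factors cancel between numerator and denominator, ⟨ξ²⟩ = 3·b^2/2.
Putting b = 3.40 gives 17.34.

⟨ξ^2⟩ ≈ 17.3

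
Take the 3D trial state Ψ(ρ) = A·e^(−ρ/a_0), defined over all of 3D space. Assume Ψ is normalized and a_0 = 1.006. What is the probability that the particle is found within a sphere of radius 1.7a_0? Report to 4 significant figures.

P ≈ 0.6603

Integrate the radial probability density 4πρ²|Ψ|² over ρ ≤ 1.7a_0.
A² is fixed by ∫₀^∞ 4πρ²|Ψ|² dρ = 1, i.e. A² = (π·a_0^3)^(−1).
Substituting u = ρ/a_0, A², 4π and the length scale all cancel in the ratio: P = ∫_{0}^{1.7} u^2·e^(-2·u) du / ∫_{0}^{∞} u^2·e^(-2·u) du.
An antiderivative of u^2·e^(-2·u) is -(2·u^2 + 2·u + 1)·e^(-2·u)/4; evaluating from 0 to 1.7 gives 1/4 - 509·e^(-17/5)/200, while the full integral is 1/4.
Taking the ratio yields P = 0.66026.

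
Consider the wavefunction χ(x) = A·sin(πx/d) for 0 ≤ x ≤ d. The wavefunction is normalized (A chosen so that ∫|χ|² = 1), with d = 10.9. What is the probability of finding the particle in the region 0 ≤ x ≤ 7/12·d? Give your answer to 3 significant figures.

P ≈ 0.663

|χ|² is the probability density, so P = ∫_{0}^{7/12·d} |χ|² dx.
With A² fixed by ∫|χ|² = 1, i.e. A² = (d/2)^(−1), substitute and integrate.
Let u = x/d; then A² and the length scale cancel, so P = ∫_{0}^{7/12} sin(π·u)^2 du ÷ ∫_{0}^{1} sin(π·u)^2 du.
An antiderivative of sin(π·u)^2 is u/2 - sin(2·π·u)/(4·π); evaluating from 0 to 7/12 gives 1/(8·π) + 7/24, while the full integral is 1/2.
The result is P = (3 + 7·π)/(12·π).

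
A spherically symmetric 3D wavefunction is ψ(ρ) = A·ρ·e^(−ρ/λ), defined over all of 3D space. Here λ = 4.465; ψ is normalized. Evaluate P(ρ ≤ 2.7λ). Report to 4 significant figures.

With dV = 4πρ²dρ, the probability is ∫|ψ|² dV over ρ ≤ 2.7λ.
Normalization gives A² = 1/(3·π·λ^5).
Substituting u = ρ/λ, A², 4π and the length scale all cancel in the ratio: P = ∫_{0}^{2.7} u^4·e^(-2·u) du / ∫_{0}^{∞} u^4·e^(-2·u) du.
Using ∫ u^4·e^(-2·u) du = -(u^4/2 + u^3 + 3·u^2/2 + 3·u/2 + 3/4)·e^(-2·u), the numerator is ≈ 0.470017 and the denominator is 3/4.
Taking the ratio yields P = 0.62669.

P ≈ 0.6267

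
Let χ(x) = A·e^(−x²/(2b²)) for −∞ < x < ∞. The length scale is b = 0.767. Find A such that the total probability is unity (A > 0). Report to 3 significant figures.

We need A² ∫|f|² dx = 1, taking the integral from −∞ to ∞.
Using the Gaussian integral ∫_{−∞}^{∞} e^(−αx²) dx = √(π/α), the integral (without the A² prefactor) comes out to √(π)·b.
Substituting b = 0.767 gives A² = 0.7356, so A = 0.8577.

A ≈ 0.858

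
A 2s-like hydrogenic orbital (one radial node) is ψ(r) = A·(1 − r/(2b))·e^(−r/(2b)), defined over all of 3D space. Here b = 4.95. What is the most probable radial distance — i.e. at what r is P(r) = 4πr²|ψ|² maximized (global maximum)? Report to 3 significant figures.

r ≈ 25.9

The maximum of P(r) = 4πr²|ψ|² occurs where its derivative vanishes.
This gives r = b·(√(5) + 3).
With b = 4.95, the most probable radial distance is 25.92.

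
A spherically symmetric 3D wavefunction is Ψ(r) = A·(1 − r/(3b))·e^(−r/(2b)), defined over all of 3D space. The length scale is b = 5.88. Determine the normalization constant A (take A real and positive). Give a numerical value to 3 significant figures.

A ≈ 0.0242

We need A² ∫|f|² 4πr² dr = 1, taking the integral from 0 to ∞.
∫|Ψ|² 4πr² dr = A²·(8·π·b^3/3).
Substituting b = 5.88 gives A² = 0.0005872, so A = 0.02423.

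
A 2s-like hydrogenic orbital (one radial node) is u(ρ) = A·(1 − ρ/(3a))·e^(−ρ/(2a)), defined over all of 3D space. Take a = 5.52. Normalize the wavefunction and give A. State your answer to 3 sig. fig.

We need A² ∫|f|² 4πρ² dρ = 1, taking the integral from 0 to ∞.
(Spherical symmetry: dV = 4πρ² dρ.)
Recall ∫₀^∞ ρ^m e^(−ρ/β) dρ = m!·β^(m+1), carrying out the integral gives A² · 8·π·a^3/3.
Hence A² = 1/[8·π·a^3/3].
Plugging in a = 5.52 yields A = 0.02664.

A ≈ 0.0266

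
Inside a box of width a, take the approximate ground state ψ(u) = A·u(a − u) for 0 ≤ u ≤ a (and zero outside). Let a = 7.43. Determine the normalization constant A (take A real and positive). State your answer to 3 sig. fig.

Require ∫ |ψ|² du = 1 over the whole domain.
With ψ = A·u(a − u), the integral evaluates to A²·[a^5/30].
So A² = (a^5/30)^(−1).
With a = 7.43: A² = 0.001325 and A = 0.03640.

A ≈ 0.0364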